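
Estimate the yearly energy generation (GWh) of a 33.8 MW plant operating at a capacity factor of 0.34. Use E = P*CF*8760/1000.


E = 33.8 * 0.34 * 8760 / 1000 = 100.6699 GWh


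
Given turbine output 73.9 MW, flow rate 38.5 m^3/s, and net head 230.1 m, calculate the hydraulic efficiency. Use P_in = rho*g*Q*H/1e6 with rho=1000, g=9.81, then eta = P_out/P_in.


P_in = 1000 * 9.81 * 38.5 * 230.1 / 1e6 = 86.9053 MW
eta = 73.9 / 86.9053 = 0.8504


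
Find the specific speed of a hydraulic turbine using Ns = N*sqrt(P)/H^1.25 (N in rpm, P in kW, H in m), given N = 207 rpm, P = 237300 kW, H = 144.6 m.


Ns = 207 * 237300^0.5 / 144.6^1.25 = 201.0985


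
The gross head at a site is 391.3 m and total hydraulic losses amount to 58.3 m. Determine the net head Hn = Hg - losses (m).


Hn = 391.3 - 58.3 = 333.0000 m


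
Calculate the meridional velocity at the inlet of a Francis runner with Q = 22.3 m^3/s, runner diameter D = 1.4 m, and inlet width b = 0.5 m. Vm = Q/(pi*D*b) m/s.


Vm = 22.3 / (pi * 1.4 * 0.5) = 10.1404 m/s


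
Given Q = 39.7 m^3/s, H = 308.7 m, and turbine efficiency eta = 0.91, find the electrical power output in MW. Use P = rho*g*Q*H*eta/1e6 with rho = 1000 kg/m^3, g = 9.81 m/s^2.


P = 1000 * 9.81 * 39.7 * 308.7 * 0.91 / 1e6 = 109.4051 MW


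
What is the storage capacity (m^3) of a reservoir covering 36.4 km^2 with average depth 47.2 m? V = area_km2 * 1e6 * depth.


V = 36.4 * 1e6 * 47.2 = 1.7181e+09 m^3


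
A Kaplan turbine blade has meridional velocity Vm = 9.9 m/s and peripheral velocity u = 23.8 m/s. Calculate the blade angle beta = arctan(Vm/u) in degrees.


beta = arctan(9.9 / 23.8) = 22.5857 degrees


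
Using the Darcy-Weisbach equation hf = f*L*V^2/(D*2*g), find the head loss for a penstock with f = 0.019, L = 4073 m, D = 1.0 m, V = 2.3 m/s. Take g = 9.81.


hf = 0.019 * 4073 * 2.3^2 / (1.0 * 2 * 9.81) = 20.8653 m


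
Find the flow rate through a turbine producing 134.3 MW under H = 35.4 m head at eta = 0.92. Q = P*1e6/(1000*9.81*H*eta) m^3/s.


Q = 134.3 * 1e6 / (1000 * 9.81 * 35.4 * 0.92) = 420.3547 m^3/s


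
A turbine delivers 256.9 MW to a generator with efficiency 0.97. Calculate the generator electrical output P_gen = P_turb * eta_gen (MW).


P_gen = 256.9 * 0.97 = 249.1930 MW


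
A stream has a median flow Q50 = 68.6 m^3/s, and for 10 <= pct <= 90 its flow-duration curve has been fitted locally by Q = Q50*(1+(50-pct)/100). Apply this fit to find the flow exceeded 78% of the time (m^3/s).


Q = 68.6 * (1 + (50 - 78)/100) = 49.3920 m^3/s


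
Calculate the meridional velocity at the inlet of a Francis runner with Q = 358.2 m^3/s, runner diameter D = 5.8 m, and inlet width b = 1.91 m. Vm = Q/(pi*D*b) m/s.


Vm = 358.2 / (pi * 5.8 * 1.91) = 10.2923 m/s


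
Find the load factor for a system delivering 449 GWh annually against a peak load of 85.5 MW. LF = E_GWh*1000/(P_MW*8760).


LF = 449 * 1000 / (85.5 * 8760) = 0.5995


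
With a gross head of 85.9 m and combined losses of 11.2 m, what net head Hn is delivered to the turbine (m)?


Hn = 85.9 - 11.2 = 74.7000 m


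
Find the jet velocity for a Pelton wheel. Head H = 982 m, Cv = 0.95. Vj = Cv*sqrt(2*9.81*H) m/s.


Vj = 0.95 * sqrt(2*9.81*982) = 131.8648 m/s


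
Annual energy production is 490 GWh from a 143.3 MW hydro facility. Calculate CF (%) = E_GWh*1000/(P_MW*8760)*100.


CF = 490 * 1000 / (143.3 * 8760) * 100 = 39.0342 %


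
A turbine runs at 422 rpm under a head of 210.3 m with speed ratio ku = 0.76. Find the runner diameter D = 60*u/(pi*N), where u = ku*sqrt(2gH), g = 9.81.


u = 0.76 * sqrt(2*9.81*210.3) = 48.8183 m/s
D = 60 * 48.8183 / (pi * 422) = 2.2094 m


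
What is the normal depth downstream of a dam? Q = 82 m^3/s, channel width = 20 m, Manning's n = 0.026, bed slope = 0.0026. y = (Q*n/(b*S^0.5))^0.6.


y = (82 * 0.026 / (20 * 0.0026^0.5))^0.6 = 1.5565 m


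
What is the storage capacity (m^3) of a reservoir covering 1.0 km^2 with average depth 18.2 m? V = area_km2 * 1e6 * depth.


V = 1.0 * 1e6 * 18.2 = 1.8200e+07 m^3


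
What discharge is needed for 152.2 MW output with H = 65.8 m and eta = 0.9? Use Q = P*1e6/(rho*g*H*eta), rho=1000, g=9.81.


Q = 152.2 * 1e6 / (1000 * 9.81 * 65.8 * 0.9) = 261.9855 m^3/s


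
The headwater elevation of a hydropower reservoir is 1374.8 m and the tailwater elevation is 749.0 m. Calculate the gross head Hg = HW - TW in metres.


Hg = 1374.8 - 749.0 = 625.8000 m


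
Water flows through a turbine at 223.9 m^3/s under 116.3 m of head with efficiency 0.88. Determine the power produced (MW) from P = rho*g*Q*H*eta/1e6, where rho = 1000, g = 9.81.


P = 1000 * 9.81 * 223.9 * 116.3 * 0.88 / 1e6 = 224.7944 MW


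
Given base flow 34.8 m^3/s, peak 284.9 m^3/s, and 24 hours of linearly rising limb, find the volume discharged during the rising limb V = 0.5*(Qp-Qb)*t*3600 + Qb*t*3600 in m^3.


V = 0.5*(284.9 - 34.8)*24*3600 + 34.8*24*3600 = 1.3811e+07 m^3


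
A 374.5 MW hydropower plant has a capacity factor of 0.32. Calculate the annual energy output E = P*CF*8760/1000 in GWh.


E = 374.5 * 0.32 * 8760 / 1000 = 1049.7984 GWh


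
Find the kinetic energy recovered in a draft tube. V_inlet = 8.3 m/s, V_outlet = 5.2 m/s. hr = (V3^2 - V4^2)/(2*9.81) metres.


hr = (8.3^2 - 5.2^2) / (2*9.81) = 2.1330 m


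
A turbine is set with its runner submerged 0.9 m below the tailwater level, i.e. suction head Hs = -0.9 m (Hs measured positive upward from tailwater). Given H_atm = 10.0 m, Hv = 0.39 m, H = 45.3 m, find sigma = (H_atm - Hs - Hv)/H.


sigma = (10.0 - (-0.9) - 0.39) / 45.3 = 0.2320


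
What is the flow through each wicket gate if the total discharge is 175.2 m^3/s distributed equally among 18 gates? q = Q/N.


q = 175.2 / 18 = 9.7333 m^3/s


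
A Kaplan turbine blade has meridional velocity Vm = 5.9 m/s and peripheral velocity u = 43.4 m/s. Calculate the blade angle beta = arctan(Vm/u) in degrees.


beta = arctan(5.9 / 43.4) = 7.7416 degrees


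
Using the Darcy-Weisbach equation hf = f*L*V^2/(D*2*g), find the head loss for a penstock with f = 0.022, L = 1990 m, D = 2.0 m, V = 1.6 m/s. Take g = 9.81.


hf = 0.022 * 1990 * 1.6^2 / (2.0 * 2 * 9.81) = 2.8562 m


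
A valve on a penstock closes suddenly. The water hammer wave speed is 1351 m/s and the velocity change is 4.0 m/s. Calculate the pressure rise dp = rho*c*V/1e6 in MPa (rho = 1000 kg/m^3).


dp = 1000 * 1351 * 4.0 / 1e6 = 5.4040 MPa


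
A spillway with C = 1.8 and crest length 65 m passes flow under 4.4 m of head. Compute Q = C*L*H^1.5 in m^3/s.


Q = 1.8 * 65 * 4.4^1.5 = 1079.8536 m^3/s


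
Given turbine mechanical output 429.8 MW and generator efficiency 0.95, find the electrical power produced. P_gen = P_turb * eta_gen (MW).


P_gen = 429.8 * 0.95 = 408.3100 MW


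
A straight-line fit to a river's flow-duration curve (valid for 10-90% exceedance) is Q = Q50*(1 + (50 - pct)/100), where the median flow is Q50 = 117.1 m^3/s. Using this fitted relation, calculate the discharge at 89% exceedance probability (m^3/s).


Q = 117.1 * (1 + (50 - 89)/100) = 71.4310 m^3/s


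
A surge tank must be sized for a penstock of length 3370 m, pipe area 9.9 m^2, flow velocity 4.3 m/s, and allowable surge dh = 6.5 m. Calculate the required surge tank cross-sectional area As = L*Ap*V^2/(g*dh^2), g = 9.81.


As = 3370 * 9.9 * 4.3^2 / (9.81 * 6.5^2) = 1488.3542 m^2


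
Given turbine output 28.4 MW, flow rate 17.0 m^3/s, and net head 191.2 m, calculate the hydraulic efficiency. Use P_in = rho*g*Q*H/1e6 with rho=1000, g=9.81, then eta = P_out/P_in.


P_in = 1000 * 9.81 * 17.0 * 191.2 / 1e6 = 31.8864 MW
eta = 28.4 / 31.8864 = 0.8907


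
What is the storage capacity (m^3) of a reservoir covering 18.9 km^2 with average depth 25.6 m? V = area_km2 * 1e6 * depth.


V = 18.9 * 1e6 * 25.6 = 4.8384e+08 m^3


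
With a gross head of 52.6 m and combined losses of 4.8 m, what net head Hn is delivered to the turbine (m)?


Hn = 52.6 - 4.8 = 47.8000 m


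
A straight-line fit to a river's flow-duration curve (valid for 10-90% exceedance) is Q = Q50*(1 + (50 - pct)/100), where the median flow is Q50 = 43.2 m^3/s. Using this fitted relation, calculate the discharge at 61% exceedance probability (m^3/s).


Q = 43.2 * (1 + (50 - 61)/100) = 38.4480 m^3/s


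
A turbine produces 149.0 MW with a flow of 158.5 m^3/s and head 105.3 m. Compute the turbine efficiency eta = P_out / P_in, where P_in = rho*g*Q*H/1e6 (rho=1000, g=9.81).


P_in = 1000 * 9.81 * 158.5 * 105.3 / 1e6 = 163.7294 MW
eta = 149.0 / 163.7294 = 0.9100


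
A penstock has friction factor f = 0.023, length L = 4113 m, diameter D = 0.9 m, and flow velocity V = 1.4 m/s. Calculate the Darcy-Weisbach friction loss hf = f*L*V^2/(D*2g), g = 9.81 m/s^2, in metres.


hf = 0.023 * 4113 * 1.4^2 / (0.9 * 2 * 9.81) = 10.5003 m


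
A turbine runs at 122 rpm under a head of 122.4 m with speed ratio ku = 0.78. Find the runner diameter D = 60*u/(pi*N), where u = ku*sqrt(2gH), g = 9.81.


u = 0.78 * sqrt(2*9.81*122.4) = 38.2239 m/s
D = 60 * 38.2239 / (pi * 122) = 5.9838 m


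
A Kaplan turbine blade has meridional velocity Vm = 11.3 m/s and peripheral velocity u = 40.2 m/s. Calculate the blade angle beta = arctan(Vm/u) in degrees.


beta = arctan(11.3 / 40.2) = 15.7004 degrees


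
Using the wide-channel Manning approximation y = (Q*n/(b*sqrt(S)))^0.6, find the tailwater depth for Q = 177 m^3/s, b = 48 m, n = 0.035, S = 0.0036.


y = (177 * 0.035 / (48 * 0.0036^0.5))^0.6 = 1.5834 m


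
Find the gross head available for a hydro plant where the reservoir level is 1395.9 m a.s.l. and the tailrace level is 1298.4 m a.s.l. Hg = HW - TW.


Hg = 1395.9 - 1298.4 = 97.5000 m


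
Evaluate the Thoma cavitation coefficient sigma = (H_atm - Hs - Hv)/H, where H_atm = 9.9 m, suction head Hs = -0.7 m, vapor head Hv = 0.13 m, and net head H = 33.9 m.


sigma = (9.9 - (-0.7) - 0.13) / 33.9 = 0.3088


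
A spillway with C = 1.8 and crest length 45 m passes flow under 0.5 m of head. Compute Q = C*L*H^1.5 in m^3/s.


Q = 1.8 * 45 * 0.5^1.5 = 28.6378 m^3/s


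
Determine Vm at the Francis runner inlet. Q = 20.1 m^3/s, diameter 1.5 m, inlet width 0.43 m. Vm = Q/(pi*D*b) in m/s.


Vm = 20.1 / (pi * 1.5 * 0.43) = 9.9194 m/s


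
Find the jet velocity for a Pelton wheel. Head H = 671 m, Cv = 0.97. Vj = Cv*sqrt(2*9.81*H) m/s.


Vj = 0.97 * sqrt(2*9.81*671) = 111.2968 m/s


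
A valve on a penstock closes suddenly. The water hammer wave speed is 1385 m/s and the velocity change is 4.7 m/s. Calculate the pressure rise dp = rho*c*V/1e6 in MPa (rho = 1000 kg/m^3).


dp = 1000 * 1385 * 4.7 / 1e6 = 6.5095 MPa


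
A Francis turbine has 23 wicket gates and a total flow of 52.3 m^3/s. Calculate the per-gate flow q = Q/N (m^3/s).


q = 52.3 / 23 = 2.2739 m^3/s


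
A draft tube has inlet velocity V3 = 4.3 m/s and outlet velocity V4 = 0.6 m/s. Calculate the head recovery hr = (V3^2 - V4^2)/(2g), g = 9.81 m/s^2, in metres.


hr = (4.3^2 - 0.6^2) / (2*9.81) = 0.9241 m


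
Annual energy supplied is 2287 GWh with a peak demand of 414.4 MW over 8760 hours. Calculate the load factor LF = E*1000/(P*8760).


LF = 2287 * 1000 / (414.4 * 8760) = 0.6300


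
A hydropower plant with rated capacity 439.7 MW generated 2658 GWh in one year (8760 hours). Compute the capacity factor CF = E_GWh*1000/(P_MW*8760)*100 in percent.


CF = 2658 * 1000 / (439.7 * 8760) * 100 = 69.0072 %


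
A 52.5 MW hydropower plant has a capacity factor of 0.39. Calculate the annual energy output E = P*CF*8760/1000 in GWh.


E = 52.5 * 0.39 * 8760 / 1000 = 179.3610 GWh


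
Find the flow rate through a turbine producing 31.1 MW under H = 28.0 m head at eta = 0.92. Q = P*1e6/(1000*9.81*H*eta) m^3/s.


Q = 31.1 * 1e6 / (1000 * 9.81 * 28.0 * 0.92) = 123.0681 m^3/s


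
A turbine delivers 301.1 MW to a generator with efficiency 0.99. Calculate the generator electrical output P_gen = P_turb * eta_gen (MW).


P_gen = 301.1 * 0.99 = 298.0890 MW


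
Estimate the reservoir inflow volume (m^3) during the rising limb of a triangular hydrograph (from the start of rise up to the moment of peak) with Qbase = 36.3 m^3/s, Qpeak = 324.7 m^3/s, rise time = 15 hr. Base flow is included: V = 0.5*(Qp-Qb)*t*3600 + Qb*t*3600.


V = 0.5*(324.7 - 36.3)*15*3600 + 36.3*15*3600 = 9.7470e+06 m^3


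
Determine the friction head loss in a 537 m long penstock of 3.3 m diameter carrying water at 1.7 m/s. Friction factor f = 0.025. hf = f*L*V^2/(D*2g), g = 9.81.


hf = 0.025 * 537 * 1.7^2 / (3.3 * 2 * 9.81) = 0.5992 m


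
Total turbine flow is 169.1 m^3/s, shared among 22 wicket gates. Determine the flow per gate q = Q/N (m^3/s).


q = 169.1 / 22 = 7.6864 m^3/s


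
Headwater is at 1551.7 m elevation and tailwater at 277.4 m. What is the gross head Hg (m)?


Hg = 1551.7 - 277.4 = 1274.3000 m


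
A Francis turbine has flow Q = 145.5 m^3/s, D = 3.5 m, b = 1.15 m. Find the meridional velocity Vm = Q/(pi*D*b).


Vm = 145.5 / (pi * 3.5 * 1.15) = 11.5066 m/s


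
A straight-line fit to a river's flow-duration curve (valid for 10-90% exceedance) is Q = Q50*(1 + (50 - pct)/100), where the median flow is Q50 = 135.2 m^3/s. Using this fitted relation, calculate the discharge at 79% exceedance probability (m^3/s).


Q = 135.2 * (1 + (50 - 79)/100) = 95.9920 m^3/s


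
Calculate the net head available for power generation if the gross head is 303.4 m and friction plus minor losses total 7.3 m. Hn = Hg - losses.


Hn = 303.4 - 7.3 = 296.1000 m


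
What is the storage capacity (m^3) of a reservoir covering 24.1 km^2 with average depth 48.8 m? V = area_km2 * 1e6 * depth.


V = 24.1 * 1e6 * 48.8 = 1.1761e+09 m^3


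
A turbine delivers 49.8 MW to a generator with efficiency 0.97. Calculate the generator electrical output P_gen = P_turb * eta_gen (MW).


P_gen = 49.8 * 0.97 = 48.3060 MW


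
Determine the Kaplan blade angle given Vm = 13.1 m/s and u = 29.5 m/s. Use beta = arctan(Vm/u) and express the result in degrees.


beta = arctan(13.1 / 29.5) = 23.9445 degrees


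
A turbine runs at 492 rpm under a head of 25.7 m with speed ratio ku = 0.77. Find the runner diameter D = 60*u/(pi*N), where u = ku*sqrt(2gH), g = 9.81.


u = 0.77 * sqrt(2*9.81*25.7) = 17.2905 m/s
D = 60 * 17.2905 / (pi * 492) = 0.6712 m


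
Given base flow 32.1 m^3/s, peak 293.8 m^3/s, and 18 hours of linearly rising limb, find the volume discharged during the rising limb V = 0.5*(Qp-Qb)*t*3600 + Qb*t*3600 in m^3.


V = 0.5*(293.8 - 32.1)*18*3600 + 32.1*18*3600 = 1.0559e+07 m^3


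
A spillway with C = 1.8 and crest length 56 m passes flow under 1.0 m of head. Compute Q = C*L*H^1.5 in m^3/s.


Q = 1.8 * 56 * 1.0^1.5 = 100.8000 m^3/s


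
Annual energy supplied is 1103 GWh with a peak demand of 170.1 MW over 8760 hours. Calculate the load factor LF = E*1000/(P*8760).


LF = 1103 * 1000 / (170.1 * 8760) = 0.7402


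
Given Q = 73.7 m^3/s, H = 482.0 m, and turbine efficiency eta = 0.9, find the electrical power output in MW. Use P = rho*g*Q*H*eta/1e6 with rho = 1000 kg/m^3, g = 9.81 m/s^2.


P = 1000 * 9.81 * 73.7 * 482.0 * 0.9 / 1e6 = 313.6361 MW


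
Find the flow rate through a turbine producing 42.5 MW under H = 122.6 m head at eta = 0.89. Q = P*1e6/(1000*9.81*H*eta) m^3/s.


Q = 42.5 * 1e6 / (1000 * 9.81 * 122.6 * 0.89) = 39.7045 m^3/s


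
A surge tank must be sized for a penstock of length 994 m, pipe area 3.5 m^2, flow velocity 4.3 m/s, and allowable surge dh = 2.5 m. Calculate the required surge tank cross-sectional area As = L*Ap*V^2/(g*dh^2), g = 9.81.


As = 994 * 3.5 * 4.3^2 / (9.81 * 2.5^2) = 1049.1614 m^2


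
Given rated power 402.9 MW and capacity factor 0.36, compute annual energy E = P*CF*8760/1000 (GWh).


E = 402.9 * 0.36 * 8760 / 1000 = 1270.5854 GWh


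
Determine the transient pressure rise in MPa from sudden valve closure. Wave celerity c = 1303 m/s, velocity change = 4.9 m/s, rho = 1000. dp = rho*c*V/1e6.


dp = 1000 * 1303 * 4.9 / 1e6 = 6.3847 MPa


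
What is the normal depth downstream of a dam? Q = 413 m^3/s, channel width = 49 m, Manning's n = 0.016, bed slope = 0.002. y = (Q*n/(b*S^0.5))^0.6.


y = (413 * 0.016 / (49 * 0.002^0.5))^0.6 = 1.9392 m


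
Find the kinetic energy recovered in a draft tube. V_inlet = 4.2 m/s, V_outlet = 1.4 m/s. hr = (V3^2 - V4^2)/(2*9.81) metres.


hr = (4.2^2 - 1.4^2) / (2*9.81) = 0.7992 m


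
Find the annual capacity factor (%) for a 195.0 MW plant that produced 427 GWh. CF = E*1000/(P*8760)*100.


CF = 427 * 1000 / (195.0 * 8760) * 100 = 24.9971 %


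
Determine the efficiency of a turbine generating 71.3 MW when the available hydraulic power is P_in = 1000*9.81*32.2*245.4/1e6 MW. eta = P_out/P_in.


P_in = 1000 * 9.81 * 32.2 * 245.4 / 1e6 = 77.5174 MW
eta = 71.3 / 77.5174 = 0.9198


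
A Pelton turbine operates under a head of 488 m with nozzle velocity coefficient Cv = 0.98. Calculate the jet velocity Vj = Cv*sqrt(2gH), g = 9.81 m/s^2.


Vj = 0.98 * sqrt(2*9.81*488) = 95.8927 m/s


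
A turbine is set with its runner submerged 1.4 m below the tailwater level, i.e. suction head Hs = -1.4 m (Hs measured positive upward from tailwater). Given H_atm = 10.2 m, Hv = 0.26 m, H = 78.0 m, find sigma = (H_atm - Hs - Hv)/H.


sigma = (10.2 - (-1.4) - 0.26) / 78.0 = 0.1454


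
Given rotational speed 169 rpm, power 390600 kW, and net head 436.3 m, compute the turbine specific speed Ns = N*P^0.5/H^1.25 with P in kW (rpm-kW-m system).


Ns = 169 * 390600^0.5 / 436.3^1.25 = 52.9689


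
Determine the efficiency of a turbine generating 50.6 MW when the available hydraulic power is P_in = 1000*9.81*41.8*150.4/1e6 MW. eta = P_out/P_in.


P_in = 1000 * 9.81 * 41.8 * 150.4 / 1e6 = 61.6727 MW
eta = 50.6 / 61.6727 = 0.8205


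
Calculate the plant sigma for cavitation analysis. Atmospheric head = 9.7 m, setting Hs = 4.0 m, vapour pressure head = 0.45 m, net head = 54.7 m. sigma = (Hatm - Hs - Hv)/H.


sigma = (9.7 - 4.0 - 0.45) / 54.7 = 0.0960


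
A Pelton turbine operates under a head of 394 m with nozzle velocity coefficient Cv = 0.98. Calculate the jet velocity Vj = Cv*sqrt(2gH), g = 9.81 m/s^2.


Vj = 0.98 * sqrt(2*9.81*394) = 86.1636 m/s


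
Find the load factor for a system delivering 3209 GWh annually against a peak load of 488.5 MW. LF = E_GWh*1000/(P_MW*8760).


LF = 3209 * 1000 / (488.5 * 8760) = 0.7499


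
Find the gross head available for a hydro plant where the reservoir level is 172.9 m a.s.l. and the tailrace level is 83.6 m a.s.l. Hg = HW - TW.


Hg = 172.9 - 83.6 = 89.3000 m


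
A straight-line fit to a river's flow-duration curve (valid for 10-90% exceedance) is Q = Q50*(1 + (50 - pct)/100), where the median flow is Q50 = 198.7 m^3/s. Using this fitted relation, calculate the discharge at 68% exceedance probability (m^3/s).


Q = 198.7 * (1 + (50 - 68)/100) = 162.9340 m^3/s


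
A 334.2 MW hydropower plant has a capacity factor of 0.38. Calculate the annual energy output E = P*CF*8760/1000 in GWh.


E = 334.2 * 0.38 * 8760 / 1000 = 1112.4850 GWh


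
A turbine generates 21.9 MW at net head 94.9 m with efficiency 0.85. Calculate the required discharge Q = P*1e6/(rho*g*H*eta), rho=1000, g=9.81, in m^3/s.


Q = 21.9 * 1e6 / (1000 * 9.81 * 94.9 * 0.85) = 27.6751 m^3/s


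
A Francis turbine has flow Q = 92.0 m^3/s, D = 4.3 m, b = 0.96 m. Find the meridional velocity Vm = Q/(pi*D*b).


Vm = 92.0 / (pi * 4.3 * 0.96) = 7.0941 m/s


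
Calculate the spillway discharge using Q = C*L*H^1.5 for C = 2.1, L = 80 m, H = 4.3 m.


Q = 2.1 * 80 * 4.3^1.5 = 1498.0005 m^3/s


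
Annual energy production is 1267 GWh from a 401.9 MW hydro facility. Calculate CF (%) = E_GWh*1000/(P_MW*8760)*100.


CF = 1267 * 1000 / (401.9 * 8760) * 100 = 35.9877 %


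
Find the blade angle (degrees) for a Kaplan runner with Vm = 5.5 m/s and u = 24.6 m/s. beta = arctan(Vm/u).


beta = arctan(5.5 / 24.6) = 12.6028 degrees


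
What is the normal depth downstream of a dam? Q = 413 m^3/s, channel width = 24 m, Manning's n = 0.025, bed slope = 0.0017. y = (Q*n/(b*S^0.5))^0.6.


y = (413 * 0.025 / (24 * 0.0017^0.5))^0.6 = 4.0839 m


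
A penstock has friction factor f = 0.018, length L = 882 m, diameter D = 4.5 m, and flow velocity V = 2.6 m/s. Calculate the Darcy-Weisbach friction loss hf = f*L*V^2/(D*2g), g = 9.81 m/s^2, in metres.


hf = 0.018 * 882 * 2.6^2 / (4.5 * 2 * 9.81) = 1.2156 m


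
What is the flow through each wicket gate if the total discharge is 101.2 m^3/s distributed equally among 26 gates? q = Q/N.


q = 101.2 / 26 = 3.8923 m^3/s


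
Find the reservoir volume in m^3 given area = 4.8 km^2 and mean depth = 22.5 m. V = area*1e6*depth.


V = 4.8 * 1e6 * 22.5 = 1.0800e+08 m^3


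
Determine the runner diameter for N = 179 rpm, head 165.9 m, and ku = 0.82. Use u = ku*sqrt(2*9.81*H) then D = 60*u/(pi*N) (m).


u = 0.82 * sqrt(2*9.81*165.9) = 46.7828 m/s
D = 60 * 46.7828 / (pi * 179) = 4.9915 m


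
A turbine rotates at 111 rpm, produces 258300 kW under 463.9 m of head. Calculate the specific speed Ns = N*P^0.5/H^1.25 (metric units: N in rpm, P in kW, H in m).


Ns = 111 * 258300^0.5 / 463.9^1.25 = 26.2032


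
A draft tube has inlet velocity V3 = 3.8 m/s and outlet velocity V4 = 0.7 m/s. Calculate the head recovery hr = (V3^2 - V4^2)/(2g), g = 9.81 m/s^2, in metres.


hr = (3.8^2 - 0.7^2) / (2*9.81) = 0.7110 m


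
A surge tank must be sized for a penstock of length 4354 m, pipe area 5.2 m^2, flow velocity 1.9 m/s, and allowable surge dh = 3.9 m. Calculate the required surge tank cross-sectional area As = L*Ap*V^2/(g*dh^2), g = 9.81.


As = 4354 * 5.2 * 1.9^2 / (9.81 * 3.9^2) = 547.7732 m^2


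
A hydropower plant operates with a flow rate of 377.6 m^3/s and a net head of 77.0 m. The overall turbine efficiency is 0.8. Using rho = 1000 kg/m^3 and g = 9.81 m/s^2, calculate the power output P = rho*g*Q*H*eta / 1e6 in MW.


P = 1000 * 9.81 * 377.6 * 77.0 * 0.8 / 1e6 = 228.1822 MW


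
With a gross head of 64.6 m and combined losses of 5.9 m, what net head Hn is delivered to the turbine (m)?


Hn = 64.6 - 5.9 = 58.7000 m


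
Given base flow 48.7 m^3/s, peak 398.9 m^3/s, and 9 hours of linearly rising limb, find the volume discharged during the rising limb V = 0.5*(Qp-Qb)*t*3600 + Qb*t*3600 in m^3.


V = 0.5*(398.9 - 48.7)*9*3600 + 48.7*9*3600 = 7.2511e+06 m^3


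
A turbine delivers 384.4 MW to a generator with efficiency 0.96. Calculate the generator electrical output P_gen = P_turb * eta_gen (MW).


P_gen = 384.4 * 0.96 = 369.0240 MW


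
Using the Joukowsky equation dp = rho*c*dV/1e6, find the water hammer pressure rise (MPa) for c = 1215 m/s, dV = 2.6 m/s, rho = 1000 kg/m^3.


dp = 1000 * 1215 * 2.6 / 1e6 = 3.1590 MPa


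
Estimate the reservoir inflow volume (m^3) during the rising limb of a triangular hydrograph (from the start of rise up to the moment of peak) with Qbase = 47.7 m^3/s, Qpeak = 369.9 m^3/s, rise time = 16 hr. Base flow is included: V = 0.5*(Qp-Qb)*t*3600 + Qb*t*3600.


V = 0.5*(369.9 - 47.7)*16*3600 + 47.7*16*3600 = 1.2027e+07 m^3


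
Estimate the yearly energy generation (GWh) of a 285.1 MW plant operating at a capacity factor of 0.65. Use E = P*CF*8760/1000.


E = 285.1 * 0.65 * 8760 / 1000 = 1623.3594 GWh


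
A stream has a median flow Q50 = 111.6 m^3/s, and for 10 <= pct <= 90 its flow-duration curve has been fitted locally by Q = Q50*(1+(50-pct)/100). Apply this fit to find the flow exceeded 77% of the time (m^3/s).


Q = 111.6 * (1 + (50 - 77)/100) = 81.4680 m^3/s


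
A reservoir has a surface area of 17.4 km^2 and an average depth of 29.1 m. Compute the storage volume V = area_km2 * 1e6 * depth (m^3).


V = 17.4 * 1e6 * 29.1 = 5.0634e+08 m^3


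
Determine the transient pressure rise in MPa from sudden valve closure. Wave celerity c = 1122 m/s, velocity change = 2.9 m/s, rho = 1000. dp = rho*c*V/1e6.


dp = 1000 * 1122 * 2.9 / 1e6 = 3.2538 MPa


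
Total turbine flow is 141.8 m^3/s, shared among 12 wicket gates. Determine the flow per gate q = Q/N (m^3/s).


q = 141.8 / 12 = 11.8167 m^3/s


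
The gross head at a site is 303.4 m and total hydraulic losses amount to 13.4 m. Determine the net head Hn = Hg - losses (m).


Hn = 303.4 - 13.4 = 290.0000 m


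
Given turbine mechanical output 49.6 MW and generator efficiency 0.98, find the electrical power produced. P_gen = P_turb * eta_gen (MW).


P_gen = 49.6 * 0.98 = 48.6080 MW


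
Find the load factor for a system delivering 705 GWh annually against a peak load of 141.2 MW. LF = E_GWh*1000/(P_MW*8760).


LF = 705 * 1000 / (141.2 * 8760) = 0.5700


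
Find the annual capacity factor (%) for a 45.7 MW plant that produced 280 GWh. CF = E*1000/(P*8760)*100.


CF = 280 * 1000 / (45.7 * 8760) * 100 = 69.9419 %


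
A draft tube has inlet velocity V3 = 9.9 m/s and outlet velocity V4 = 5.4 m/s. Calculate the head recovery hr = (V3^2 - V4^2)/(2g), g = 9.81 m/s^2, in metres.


hr = (9.9^2 - 5.4^2) / (2*9.81) = 3.5092 m


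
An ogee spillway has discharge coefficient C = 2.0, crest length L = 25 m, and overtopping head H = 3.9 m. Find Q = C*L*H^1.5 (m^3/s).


Q = 2.0 * 25 * 3.9^1.5 = 385.0941 m^3/s


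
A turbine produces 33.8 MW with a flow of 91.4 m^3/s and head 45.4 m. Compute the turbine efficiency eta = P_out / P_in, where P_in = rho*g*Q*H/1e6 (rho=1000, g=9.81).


P_in = 1000 * 9.81 * 91.4 * 45.4 / 1e6 = 40.7072 MW
eta = 33.8 / 40.7072 = 0.8303


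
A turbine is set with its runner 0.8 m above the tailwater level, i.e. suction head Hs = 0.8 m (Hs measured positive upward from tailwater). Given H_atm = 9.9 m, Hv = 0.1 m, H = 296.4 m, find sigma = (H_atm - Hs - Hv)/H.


sigma = (9.9 - 0.8 - 0.1) / 296.4 = 0.0304


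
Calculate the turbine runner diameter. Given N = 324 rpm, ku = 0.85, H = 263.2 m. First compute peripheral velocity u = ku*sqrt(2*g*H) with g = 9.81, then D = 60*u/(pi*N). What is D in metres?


u = 0.85 * sqrt(2*9.81*263.2) = 61.0817 m/s
D = 60 * 61.0817 / (pi * 324) = 3.6005 m


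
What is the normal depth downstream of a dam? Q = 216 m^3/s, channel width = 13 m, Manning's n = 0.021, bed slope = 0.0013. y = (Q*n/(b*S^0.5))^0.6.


y = (216 * 0.021 / (13 * 0.0013^0.5))^0.6 = 3.9035 m


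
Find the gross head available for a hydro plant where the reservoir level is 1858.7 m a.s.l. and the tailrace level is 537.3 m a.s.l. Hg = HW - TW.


Hg = 1858.7 - 537.3 = 1321.4000 m


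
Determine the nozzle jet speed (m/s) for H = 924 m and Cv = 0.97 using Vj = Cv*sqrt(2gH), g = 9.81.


Vj = 0.97 * sqrt(2*9.81*924) = 130.6042 m/s


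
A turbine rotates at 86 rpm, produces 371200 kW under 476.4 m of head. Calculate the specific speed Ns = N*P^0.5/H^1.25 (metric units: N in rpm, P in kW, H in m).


Ns = 86 * 371200^0.5 / 476.4^1.25 = 23.5417


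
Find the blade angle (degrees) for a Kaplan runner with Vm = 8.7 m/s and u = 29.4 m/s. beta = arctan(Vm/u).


beta = arctan(8.7 / 29.4) = 16.4845 degrees


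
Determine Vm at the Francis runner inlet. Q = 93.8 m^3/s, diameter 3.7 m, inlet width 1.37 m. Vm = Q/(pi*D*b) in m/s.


Vm = 93.8 / (pi * 3.7 * 1.37) = 5.8902 m/s


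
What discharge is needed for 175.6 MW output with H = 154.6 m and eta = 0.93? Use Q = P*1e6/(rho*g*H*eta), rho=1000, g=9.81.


Q = 175.6 * 1e6 / (1000 * 9.81 * 154.6 * 0.93) = 124.4982 m^3/s


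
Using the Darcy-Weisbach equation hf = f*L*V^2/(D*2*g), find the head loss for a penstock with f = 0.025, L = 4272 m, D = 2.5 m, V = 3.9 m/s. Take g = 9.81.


hf = 0.025 * 4272 * 3.9^2 / (2.5 * 2 * 9.81) = 33.1178 m


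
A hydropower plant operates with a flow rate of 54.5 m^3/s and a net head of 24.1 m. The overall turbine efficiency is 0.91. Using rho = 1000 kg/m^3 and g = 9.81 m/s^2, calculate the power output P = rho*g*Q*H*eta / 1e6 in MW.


P = 1000 * 9.81 * 54.5 * 24.1 * 0.91 / 1e6 = 11.7253 MW


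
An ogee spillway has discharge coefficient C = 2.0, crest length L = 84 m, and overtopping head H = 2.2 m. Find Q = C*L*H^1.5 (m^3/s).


Q = 2.0 * 84 * 2.2^1.5 = 548.2054 m^3/s


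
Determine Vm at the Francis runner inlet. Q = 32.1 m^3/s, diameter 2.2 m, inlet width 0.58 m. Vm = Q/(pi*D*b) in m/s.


Vm = 32.1 / (pi * 2.2 * 0.58) = 8.0076 m/s


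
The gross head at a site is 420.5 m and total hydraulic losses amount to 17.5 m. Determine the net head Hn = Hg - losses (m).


Hn = 420.5 - 17.5 = 403.0000 m


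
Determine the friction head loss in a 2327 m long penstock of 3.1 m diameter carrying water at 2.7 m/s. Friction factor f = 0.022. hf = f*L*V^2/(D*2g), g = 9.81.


hf = 0.022 * 2327 * 2.7^2 / (3.1 * 2 * 9.81) = 6.1360 m


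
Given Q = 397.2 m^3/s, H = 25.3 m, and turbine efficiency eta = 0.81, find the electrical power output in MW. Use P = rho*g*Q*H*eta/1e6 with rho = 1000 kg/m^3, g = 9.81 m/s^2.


P = 1000 * 9.81 * 397.2 * 25.3 * 0.81 / 1e6 = 79.8516 MW


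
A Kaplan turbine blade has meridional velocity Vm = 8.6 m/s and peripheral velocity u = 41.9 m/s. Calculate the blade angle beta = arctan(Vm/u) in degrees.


beta = arctan(8.6 / 41.9) = 11.5989 degrees


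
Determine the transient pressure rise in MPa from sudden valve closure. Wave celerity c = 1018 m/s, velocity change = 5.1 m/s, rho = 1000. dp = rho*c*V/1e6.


dp = 1000 * 1018 * 5.1 / 1e6 = 5.1918 MPa


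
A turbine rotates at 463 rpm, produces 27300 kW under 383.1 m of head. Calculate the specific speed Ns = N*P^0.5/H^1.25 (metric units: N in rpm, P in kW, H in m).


Ns = 463 * 27300^0.5 / 383.1^1.25 = 45.1359


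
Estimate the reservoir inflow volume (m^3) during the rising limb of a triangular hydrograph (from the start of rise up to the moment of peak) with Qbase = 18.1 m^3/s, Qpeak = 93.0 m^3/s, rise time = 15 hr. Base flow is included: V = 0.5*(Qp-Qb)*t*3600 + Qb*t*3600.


V = 0.5*(93.0 - 18.1)*15*3600 + 18.1*15*3600 = 2.9997e+06 m^3


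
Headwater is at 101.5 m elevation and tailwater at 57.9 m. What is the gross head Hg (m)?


Hg = 101.5 - 57.9 = 43.6000 m


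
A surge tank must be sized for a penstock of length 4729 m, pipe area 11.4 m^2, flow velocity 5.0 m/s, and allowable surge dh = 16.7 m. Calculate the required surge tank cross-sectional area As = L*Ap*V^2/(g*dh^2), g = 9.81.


As = 4729 * 11.4 * 5.0^2 / (9.81 * 16.7^2) = 492.6202 m^2


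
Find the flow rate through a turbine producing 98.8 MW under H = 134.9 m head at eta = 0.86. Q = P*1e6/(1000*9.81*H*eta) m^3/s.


Q = 98.8 * 1e6 / (1000 * 9.81 * 134.9 * 0.86) = 86.8116 m^3/s


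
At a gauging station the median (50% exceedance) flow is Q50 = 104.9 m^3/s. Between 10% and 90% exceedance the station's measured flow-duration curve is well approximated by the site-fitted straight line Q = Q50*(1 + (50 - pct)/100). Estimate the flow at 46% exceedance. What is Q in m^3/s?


Q = 104.9 * (1 + (50 - 46)/100) = 109.0960 m^3/s


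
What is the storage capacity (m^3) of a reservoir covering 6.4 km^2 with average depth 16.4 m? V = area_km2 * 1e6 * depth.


V = 6.4 * 1e6 * 16.4 = 1.0496e+08 m^3


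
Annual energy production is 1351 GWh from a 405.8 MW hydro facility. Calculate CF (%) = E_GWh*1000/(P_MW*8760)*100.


CF = 1351 * 1000 / (405.8 * 8760) * 100 = 38.0049 %


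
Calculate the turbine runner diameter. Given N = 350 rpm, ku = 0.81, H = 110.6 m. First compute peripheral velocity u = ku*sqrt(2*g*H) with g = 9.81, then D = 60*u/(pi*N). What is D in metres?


u = 0.81 * sqrt(2*9.81*110.6) = 37.7322 m/s
D = 60 * 37.7322 / (pi * 350) = 2.0589 m


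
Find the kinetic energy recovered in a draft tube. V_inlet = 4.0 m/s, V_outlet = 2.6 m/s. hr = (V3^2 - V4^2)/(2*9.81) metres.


hr = (4.0^2 - 2.6^2) / (2*9.81) = 0.4709 m


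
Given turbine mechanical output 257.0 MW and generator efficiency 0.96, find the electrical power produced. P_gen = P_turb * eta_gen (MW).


P_gen = 257.0 * 0.96 = 246.7200 MW


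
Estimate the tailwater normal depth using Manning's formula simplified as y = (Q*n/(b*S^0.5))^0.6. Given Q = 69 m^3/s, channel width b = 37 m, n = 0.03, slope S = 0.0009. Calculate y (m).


y = (69 * 0.03 / (37 * 0.0009^0.5))^0.6 = 1.4534 m


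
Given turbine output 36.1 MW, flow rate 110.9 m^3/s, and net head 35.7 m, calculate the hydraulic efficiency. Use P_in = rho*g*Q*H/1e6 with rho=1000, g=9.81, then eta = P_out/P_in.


P_in = 1000 * 9.81 * 110.9 * 35.7 / 1e6 = 38.8391 MW
eta = 36.1 / 38.8391 = 0.9295


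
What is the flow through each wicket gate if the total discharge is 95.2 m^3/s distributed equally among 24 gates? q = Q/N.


q = 95.2 / 24 = 3.9667 m^3/s


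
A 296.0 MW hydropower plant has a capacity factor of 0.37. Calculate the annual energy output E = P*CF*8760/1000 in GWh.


E = 296.0 * 0.37 * 8760 / 1000 = 959.3952 GWh


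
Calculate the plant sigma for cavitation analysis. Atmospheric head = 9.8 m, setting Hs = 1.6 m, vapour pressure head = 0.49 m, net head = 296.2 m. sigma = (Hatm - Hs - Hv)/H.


sigma = (9.8 - 1.6 - 0.49) / 296.2 = 0.0260


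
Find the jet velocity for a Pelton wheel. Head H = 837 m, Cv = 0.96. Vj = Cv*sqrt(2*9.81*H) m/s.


Vj = 0.96 * sqrt(2*9.81*837) = 123.0222 m/s


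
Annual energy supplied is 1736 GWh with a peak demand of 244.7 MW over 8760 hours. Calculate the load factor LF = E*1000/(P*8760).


LF = 1736 * 1000 / (244.7 * 8760) = 0.8099


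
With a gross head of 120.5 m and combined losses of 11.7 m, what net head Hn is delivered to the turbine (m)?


Hn = 120.5 - 11.7 = 108.8000 m


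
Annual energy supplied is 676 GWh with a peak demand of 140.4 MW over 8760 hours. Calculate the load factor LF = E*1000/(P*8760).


LF = 676 * 1000 / (140.4 * 8760) = 0.5496


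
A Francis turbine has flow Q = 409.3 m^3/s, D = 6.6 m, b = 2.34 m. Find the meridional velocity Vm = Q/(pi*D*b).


Vm = 409.3 / (pi * 6.6 * 2.34) = 8.4359 m/s


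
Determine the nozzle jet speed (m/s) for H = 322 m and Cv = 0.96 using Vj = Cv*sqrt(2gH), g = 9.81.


Vj = 0.96 * sqrt(2*9.81*322) = 76.3042 m/s


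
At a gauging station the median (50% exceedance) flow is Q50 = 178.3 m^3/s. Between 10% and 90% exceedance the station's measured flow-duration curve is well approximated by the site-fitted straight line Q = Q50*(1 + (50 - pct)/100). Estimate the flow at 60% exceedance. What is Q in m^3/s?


Q = 178.3 * (1 + (50 - 60)/100) = 160.4700 m^3/s


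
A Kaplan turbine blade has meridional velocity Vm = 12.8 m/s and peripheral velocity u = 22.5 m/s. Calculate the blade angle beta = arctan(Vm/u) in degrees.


beta = arctan(12.8 / 22.5) = 29.6351 degrees


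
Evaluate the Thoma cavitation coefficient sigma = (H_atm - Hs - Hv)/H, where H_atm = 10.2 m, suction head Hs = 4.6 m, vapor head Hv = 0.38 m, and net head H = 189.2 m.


sigma = (10.2 - 4.6 - 0.38) / 189.2 = 0.0276


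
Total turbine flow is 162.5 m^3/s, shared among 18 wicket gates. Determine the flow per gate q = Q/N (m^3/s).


q = 162.5 / 18 = 9.0278 m^3/s


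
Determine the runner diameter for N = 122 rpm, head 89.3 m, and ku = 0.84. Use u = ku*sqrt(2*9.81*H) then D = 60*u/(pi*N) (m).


u = 0.84 * sqrt(2*9.81*89.3) = 35.1605 m/s
D = 60 * 35.1605 / (pi * 122) = 5.5042 m


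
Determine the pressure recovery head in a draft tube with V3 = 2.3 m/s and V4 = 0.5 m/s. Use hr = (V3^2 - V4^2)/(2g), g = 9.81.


hr = (2.3^2 - 0.5^2) / (2*9.81) = 0.2569 m


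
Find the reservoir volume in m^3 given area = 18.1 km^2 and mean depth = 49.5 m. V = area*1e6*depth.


V = 18.1 * 1e6 * 49.5 = 8.9595e+08 m^3


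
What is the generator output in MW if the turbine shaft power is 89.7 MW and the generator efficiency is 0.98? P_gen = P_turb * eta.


P_gen = 89.7 * 0.98 = 87.9060 MW


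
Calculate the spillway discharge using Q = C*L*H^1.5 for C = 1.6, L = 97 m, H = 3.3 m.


Q = 1.6 * 97 * 3.3^1.5 = 930.3848 m^3/s


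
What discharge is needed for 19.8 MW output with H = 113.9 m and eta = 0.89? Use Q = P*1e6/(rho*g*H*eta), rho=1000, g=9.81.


Q = 19.8 * 1e6 / (1000 * 9.81 * 113.9 * 0.89) = 19.9105 m^3/s


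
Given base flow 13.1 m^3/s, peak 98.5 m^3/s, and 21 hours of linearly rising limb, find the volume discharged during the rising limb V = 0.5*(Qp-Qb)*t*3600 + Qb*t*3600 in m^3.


V = 0.5*(98.5 - 13.1)*21*3600 + 13.1*21*3600 = 4.2185e+06 m^3


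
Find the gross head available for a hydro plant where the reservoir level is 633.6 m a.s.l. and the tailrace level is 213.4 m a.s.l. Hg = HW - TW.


Hg = 633.6 - 213.4 = 420.2000 m


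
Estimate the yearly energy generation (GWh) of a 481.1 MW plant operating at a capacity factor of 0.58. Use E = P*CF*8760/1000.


E = 481.1 * 0.58 * 8760 / 1000 = 2444.3729 GWh


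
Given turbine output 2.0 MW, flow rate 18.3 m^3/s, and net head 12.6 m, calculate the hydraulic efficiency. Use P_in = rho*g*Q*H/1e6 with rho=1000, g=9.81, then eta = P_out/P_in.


P_in = 1000 * 9.81 * 18.3 * 12.6 / 1e6 = 2.2620 MW
eta = 2.0 / 2.2620 = 0.8842


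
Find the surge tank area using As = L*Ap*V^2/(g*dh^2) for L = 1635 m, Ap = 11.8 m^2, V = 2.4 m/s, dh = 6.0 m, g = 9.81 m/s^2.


As = 1635 * 11.8 * 2.4^2 / (9.81 * 6.0^2) = 314.6667 m^2


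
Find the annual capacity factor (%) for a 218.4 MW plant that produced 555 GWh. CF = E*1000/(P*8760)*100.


CF = 555 * 1000 / (218.4 * 8760) * 100 = 29.0092 %


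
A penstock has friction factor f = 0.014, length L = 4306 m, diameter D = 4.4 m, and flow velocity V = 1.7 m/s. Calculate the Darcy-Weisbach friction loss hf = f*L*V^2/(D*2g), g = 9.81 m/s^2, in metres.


hf = 0.014 * 4306 * 1.7^2 / (4.4 * 2 * 9.81) = 2.0181 m


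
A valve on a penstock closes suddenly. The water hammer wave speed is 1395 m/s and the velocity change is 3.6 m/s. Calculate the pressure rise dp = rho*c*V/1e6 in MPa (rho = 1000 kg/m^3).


dp = 1000 * 1395 * 3.6 / 1e6 = 5.0220 MPa


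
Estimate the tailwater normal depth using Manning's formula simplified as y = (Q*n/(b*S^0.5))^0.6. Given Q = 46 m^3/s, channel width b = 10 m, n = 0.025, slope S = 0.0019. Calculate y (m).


y = (46 * 0.025 / (10 * 0.0019^0.5))^0.6 = 1.7898 m


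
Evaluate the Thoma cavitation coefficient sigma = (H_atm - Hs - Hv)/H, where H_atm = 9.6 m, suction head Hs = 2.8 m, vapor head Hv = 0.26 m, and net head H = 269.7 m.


sigma = (9.6 - 2.8 - 0.26) / 269.7 = 0.0242


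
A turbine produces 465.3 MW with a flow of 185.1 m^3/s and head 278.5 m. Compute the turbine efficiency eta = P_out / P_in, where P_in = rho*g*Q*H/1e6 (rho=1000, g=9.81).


P_in = 1000 * 9.81 * 185.1 * 278.5 / 1e6 = 505.7089 MW
eta = 465.3 / 505.7089 = 0.9201


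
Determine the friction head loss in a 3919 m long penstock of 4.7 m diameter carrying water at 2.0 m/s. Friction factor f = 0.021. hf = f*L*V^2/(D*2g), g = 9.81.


hf = 0.021 * 3919 * 2.0^2 / (4.7 * 2 * 9.81) = 3.5699 m


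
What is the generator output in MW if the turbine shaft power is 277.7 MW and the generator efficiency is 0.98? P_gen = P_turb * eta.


P_gen = 277.7 * 0.98 = 272.1460 MW


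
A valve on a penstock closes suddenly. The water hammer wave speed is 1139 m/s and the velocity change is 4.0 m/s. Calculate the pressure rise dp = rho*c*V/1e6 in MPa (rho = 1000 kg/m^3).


dp = 1000 * 1139 * 4.0 / 1e6 = 4.5560 MPa


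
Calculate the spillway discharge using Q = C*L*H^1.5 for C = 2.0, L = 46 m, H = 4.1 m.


Q = 2.0 * 46 * 4.1^1.5 = 763.7718 m^3/s


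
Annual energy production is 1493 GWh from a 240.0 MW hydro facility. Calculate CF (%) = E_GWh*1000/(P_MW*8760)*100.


CF = 1493 * 1000 / (240.0 * 8760) * 100 = 71.0141 %
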